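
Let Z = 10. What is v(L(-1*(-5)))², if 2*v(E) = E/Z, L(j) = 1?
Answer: 1/400 ≈ 0.0025000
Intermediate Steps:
v(E) = E/20 (v(E) = (E/10)/2 = E/20)
v(L(-1*(-5)))² = ((1/20)*1)² = (1/20)² = 1/400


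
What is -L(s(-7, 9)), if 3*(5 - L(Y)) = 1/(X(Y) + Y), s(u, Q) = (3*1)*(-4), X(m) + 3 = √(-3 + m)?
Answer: -241/48 - I*√15/720 ≈ -5.0208 - 0.0053791*I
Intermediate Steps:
X(m) = -3 + √(-3 + m)
s(u, Q) = -12 (s(u, Q) = 3*(-4) = -12)
L(Y) = 5 - 1/(3*(-3 + Y + √(-3 + Y))) (L(Y) = 5 - 1/(3*((-3 + √(-3 + Y)) + Y)) = 5 - 1/(3*(-3 + Y + √(-3 + Y))))
-L(s(-7, 9)) = -(-46/3 + 5*(-12) + 5*√(-3 - 12))/(-3 - 12 + √(-3 - 12)) = -(-46/3 - 60 + 5*√(-15))/(-3 - 12 + √(-15)) = -(-46/3 - 60 + 5*(I*√15))/(-3 - 12 + I*√15) = -(-46/3 - 60 + 5*I*√15)/(-15 + I*√15) = -(-226/3 + 5*I*√15)/(-15 + I*√15)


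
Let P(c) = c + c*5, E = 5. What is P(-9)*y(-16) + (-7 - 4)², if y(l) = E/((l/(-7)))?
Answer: 23/8 ≈ 2.8750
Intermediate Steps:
y(l) = -35/l (y(l) = 5/((l/(-7))) = 5/((l*(-⅐))) = 5/((-l/7)) = 5*(-7/l) = -35/l)
P(c) = 6*c (P(c) = c + 5*c = 6*c)
P(-9)*y(-16) + (-7 - 4)² = (6*(-9))*(-35/(-16)) + (-7 - 4)² = -(-1890)*(-1)/16 + (-11)² = -54*35/16 + 121 = -945/8 + 121 = 23/8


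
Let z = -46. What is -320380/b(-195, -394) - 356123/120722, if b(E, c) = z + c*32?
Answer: 17085266959/763808094 ≈ 22.369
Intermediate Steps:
b(E, c) = -46 + 32*c (b(E, c) = -46 + c*32 = -46 + 32*c)
-320380/b(-195, -394) - 356123/120722 = -320380/(-46 + 32*(-394)) - 356123/120722 = -320380/(-46 - 12608) - 356123*1/120722 = -320380/(-12654) - 356123/120722 = -320380*(-1/12654) - 356123/120722 = 160190/6327 - 356123/120722 = 17085266959/763808094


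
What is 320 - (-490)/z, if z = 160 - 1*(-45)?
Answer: 13218/41 ≈ 322.39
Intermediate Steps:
z = 205 (z = 160 + 45 = 205)
320 - (-490)/z = 320 - (-490)/205 = 320 - 1*(-98/41) = 320 + 98/41 = 13218/41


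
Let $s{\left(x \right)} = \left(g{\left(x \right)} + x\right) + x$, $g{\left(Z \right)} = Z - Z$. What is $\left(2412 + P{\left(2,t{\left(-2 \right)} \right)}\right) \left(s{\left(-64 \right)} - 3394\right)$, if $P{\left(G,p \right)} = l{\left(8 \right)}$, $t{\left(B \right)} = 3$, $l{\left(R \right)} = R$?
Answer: $-8523240$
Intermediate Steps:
$g{\left(Z \right)} = 0$
$P{\left(G,p \right)} = 8$
$s{\left(x \right)} = 2 x$ ($s{\left(x \right)} = \left(0 + x\right) + x = x + x = 2 x$)
$\left(2412 + P{\left(2,t{\left(-2 \right)} \right)}\right) \left(s{\left(-64 \right)} - 3394\right) = \left(2412 + 8\right) \left(2 \left(-64\right) - 3394\right) = 2420 \left(-128 - 3394\right) = 2420 \left(-3522\right) = -8523240$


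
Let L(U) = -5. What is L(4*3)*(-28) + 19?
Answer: 159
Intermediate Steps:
L(4*3)*(-28) + 19 = -5*(-28) + 19 = 140 + 19 = 159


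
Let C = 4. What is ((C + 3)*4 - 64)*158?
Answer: -5688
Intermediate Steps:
((C + 3)*4 - 64)*158 = ((4 + 3)*4 - 64)*158 = (7*4 - 64)*158 = (28 - 64)*158 = -36*158 = -5688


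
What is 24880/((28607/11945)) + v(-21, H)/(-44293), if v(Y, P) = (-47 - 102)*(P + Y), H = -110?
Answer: 13162949158767/1267089851 ≈ 10388.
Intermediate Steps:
v(Y, P) = -149*P - 149*Y (v(Y, P) = -149*(P + Y) = -149*P - 149*Y)
24880/((28607/11945)) + v(-21, H)/(-44293) = 24880/((28607/11945)) + (-149*(-110) - 149*(-21))/(-44293) = 24880/((28607*(1/11945))) + (16390 + 3129)*(-1/44293) = 24880/(28607/11945) + 19519*(-1/44293) = 24880*(11945/28607) - 19519/44293 = 297191600/28607 - 19519/44293 = 13162949158767/1267089851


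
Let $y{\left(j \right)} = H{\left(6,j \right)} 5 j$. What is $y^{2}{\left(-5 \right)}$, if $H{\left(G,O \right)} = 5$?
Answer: $15625$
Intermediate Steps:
$y{\left(j \right)} = 25 j$ ($y{\left(j \right)} = 5 \cdot 5 j = 25 j$)
$y^{2}{\left(-5 \right)} = \left(25 \left(-5\right)\right)^{2} = \left(-125\right)^{2} = 15625$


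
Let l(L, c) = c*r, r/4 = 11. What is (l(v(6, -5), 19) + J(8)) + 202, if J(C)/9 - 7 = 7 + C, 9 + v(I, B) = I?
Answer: 1236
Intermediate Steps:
r = 44 (r = 4*11 = 44)
v(I, B) = -9 + I
l(L, c) = 44*c (l(L, c) = c*44 = 44*c)
J(C) = 126 + 9*C (J(C) = 63 + 9*(7 + C) = 63 + (63 + 9*C) = 126 + 9*C)
(l(v(6, -5), 19) + J(8)) + 202 = (44*19 + (126 + 9*8)) + 202 = (836 + (126 + 72)) + 202 = (836 + 198) + 202 = 1034 + 202 = 1236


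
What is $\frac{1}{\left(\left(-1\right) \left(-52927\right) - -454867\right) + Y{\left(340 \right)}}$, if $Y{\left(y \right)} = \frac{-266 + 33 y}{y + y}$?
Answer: $\frac{340}{172655437} \approx 1.9692 \cdot 10^{-6}$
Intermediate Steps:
$Y{\left(y \right)} = \frac{-266 + 33 y}{2 y}$
$\frac{1}{\left(\left(-1\right) \left(-52927\right) - -454867\right) + Y{\left(340 \right)}} = \frac{1}{\left(\left(-1\right) \left(-52927\right) - -454867\right) + \left(\frac{33}{2} - \frac{133}{340}\right)} = \frac{1}{\left(52927 + 454867\right) + \left(\frac{33}{2} - \frac{133}{340}\right)} = \frac{1}{507794 + \left(\frac{33}{2} - \frac{133}{340}\right)} = \frac{1}{507794 + \frac{5477}{340}} = \frac{1}{\frac{172655437}{340}} = \frac{340}{172655437}$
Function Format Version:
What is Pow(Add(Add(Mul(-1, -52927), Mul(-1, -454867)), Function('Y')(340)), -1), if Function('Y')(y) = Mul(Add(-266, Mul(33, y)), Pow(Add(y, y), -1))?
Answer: Rational(340, 172655437) ≈ 1.9692e-6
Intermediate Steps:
Function('Y')(y) = Mul(Rational(1, 2), Pow(y, -1), Add(-266, Mul(33, y))) (Function('Y')(y) = Mul(Add(-266, Mul(33, y)), Pow(Mul(2, y), -1)) = Mul(Add(-266, Mul(33, y)), Mul(Rational(1, 2), Pow(y, -1))) = Mul(Rational(1, 2), Pow(y, -1), Add(-266, Mul(33, y))))
Pow(Add(Add(Mul(-1, -52927), Mul(-1, -454867)), Function('Y')(340)), -1) = Pow(Add(Add(Mul(-1, -52927), Mul(-1, -454867)), Add(Rational(33, 2), Mul(-133, Pow(340, -1)))), -1) = Pow(Add(Add(52927, 454867), Add(Rational(33, 2), Mul(-133, Rational(1, 340)))), -1) = Pow(Add(507794, Add(Rational(33, 2), Rational(-133, 340))), -1) = Pow(Add(507794, Rational(5477, 340)), -1) = Pow(Rational(172655437, 340), -1) = Rational(340, 172655437)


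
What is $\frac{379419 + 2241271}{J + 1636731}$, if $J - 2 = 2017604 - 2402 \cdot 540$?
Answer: $\frac{2620690}{2357257} \approx 1.1118$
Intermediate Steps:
$J = 720526$ ($J = 2 + \left(2017604 - 2402 \cdot 540\right) = 2 + \left(2017604 - 1297080\right) = 2 + 720524 = 720526$)
$\frac{379419 + 2241271}{J + 1636731} = \frac{379419 + 2241271}{720526 + 1636731} = \frac{2620690}{2357257}$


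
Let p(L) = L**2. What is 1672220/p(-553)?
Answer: 1672220/305809 ≈ 5.4682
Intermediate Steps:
1672220/p(-553) = 1672220/((-553)**2) = 1672220/305809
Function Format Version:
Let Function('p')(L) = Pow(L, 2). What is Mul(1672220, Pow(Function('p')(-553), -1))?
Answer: Rational(1672220, 305809) ≈ 5.4682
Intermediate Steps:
Mul(1672220, Pow(Function('p')(-553), -1)) = Mul(1672220, Pow(Pow(-553, 2), -1)) = Mul(1672220, Pow(305809, -1)) = Mul(1672220, Rational(1, 305809)) = Rational(1672220, 305809)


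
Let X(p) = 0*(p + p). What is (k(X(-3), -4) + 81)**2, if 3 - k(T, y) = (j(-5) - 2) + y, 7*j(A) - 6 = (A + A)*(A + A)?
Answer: 274576/49 ≈ 5603.6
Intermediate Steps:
j(A) = 6/7 + 4*A**2/7 (j(A) = 6/7 + ((A + A)*(A + A))/7 = 6/7 + ((2*A)*(2*A))/7 = 6/7 + (4*A**2)/7 = 6/7 + 4*A**2/7)
X(p) = 0 (X(p) = 0*(2*p) = 0)
k(T, y) = -71/7 - y (k(T, y) = 3 - (((6/7 + (4/7)*(-5)**2) - 2) + y) = 3 - (((6/7 + (4/7)*25) - 2) + y) = 3 - (((6/7 + 100/7) - 2) + y) = 3 - ((106/7 - 2) + y) = 3 - (92/7 + y) = 3 + (-92/7 - y) = -71/7 - y)
(k(X(-3), -4) + 81)**2 = ((-71/7 - 1*(-4)) + 81)**2 = ((-71/7 + 4) + 81)**2 = (-43/7 + 81)**2 = (524/7)**2 = 274576/49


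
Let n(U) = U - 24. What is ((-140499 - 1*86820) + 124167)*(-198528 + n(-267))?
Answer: 20508577488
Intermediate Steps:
n(U) = -24 + U
((-140499 - 1*86820) + 124167)*(-198528 + n(-267)) = ((-140499 - 1*86820) + 124167)*(-198528 + (-24 - 267)) = ((-140499 - 86820) + 124167)*(-198528 - 291) = (-227319 + 124167)*(-198819) = -103152*(-198819) = 20508577488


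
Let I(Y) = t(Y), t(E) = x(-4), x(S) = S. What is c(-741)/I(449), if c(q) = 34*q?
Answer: 12597/2 ≈ 6298.5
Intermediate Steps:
t(E) = -4
I(Y) = -4
c(-741)/I(449) = (34*(-741))/(-4) = -25194*(-¼) = 12597/2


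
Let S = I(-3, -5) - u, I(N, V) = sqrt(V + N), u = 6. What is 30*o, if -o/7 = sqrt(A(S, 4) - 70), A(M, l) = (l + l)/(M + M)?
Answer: -210*sqrt(2)*sqrt(-(106 - 35*I*sqrt(2))/(3 - I*sqrt(2))) ≈ -3.2144 + 1763.8*I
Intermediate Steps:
I(N, V) = sqrt(N + V)
S = -6 + 2*I*sqrt(2) (S = sqrt(-3 - 5) - 1*6 = sqrt(-8) - 6 = 2*I*sqrt(2) - 6 = -6 + 2*I*sqrt(2) ≈ -6.0 + 2.8284*I)
A(M, l) = l/M (A(M, l) = (2*l)/((2*M)) = (2*l)*(1/(2*M)) = l/M)
o = -7*sqrt(-70 + 4/(-6 + 2*I*sqrt(2))) (o = -7*sqrt(4/(-6 + 2*I*sqrt(2)) - 70) = -7*sqrt(-70 + 4/(-6 + 2*I*sqrt(2))) ≈ -0.10715 + 58.794*I)
30*o = 30*(-7*sqrt(2)*sqrt(-(106 - 35*I*sqrt(2))/(3 - I*sqrt(2)))) = -210*sqrt(2)*sqrt(-(106 - 35*I*sqrt(2))/(3 - I*sqrt(2)))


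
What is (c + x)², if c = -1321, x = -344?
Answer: 2772225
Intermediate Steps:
(c + x)² = (-1321 - 344)² = (-1665)² = 2772225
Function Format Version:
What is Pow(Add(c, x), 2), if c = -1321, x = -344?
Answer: 2772225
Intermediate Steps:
Pow(Add(c, x), 2) = Pow(Add(-1321, -344), 2) = Pow(-1665, 2) = 2772225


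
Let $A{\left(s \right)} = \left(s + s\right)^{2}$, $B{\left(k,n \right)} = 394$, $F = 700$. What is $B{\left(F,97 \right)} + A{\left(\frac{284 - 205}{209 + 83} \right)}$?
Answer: $\frac{8404745}{21316} \approx 394.29$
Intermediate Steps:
$A{\left(s \right)} = 4 s^{2}$ ($A{\left(s \right)} = \left(2 s\right)^{2} = 4 s^{2}$)
$B{\left(F,97 \right)} + A{\left(\frac{284 - 205}{209 + 83} \right)} = 394 + 4 \left(\frac{284 - 205}{209 + 83}\right)^{2} = 394 + 4 \left(\frac{79}{292}\right)^{2} = 394 + 4 \cdot \frac{6241}{85264} = 394 + \frac{6241}{21316} = \frac{8404745}{21316}$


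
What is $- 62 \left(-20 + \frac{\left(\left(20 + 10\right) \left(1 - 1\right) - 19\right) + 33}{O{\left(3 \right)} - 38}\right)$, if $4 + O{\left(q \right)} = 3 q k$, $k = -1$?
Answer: $\frac{64108}{51} \approx 1257.0$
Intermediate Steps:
$O{\left(q \right)} = -4 - 3 q$ ($O{\left(q \right)} = -4 + 3 q \left(-1\right) = -4 - 3 q$)
$- 62 \left(-20 + \frac{\left(\left(20 + 10\right) \left(1 - 1\right) - 19\right) + 33}{O{\left(3 \right)} - 38}\right) = - 62 \left(-20 + \frac{\left(\left(20 + 10\right) \left(1 - 1\right) - 19\right) + 33}{\left(-4 - 9\right) - 38}\right) = - 62 \left(-20 + \frac{\left(30 \cdot 0 - 19\right) + 33}{\left(-4 - 9\right) - 38}\right) = - 62 \left(-20 + \frac{\left(0 - 19\right) + 33}{-13 - 38}\right) = - 62 \left(-20 + \frac{-19 + 33}{-51}\right) = - 62 \left(-20 + 14 \left(- \frac{1}{51}\right)\right) = - 62 \left(-20 - \frac{14}{51}\right) = \left(-62\right) \left(- \frac{1034}{51}\right) = \frac{64108}{51}$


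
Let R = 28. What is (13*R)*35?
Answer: 12740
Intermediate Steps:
(13*R)*35 = (13*28)*35 = 364*35 = 12740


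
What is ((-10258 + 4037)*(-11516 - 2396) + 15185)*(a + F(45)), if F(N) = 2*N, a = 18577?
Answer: 1615847944579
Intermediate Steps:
((-10258 + 4037)*(-11516 - 2396) + 15185)*(a + F(45)) = ((-10258 + 4037)*(-11516 - 2396) + 15185)*(18577 + 2*45) = (-6221*(-13912) + 15185)*(18577 + 90) = (86546552 + 15185)*18667 = 86561737*18667 = 1615847944579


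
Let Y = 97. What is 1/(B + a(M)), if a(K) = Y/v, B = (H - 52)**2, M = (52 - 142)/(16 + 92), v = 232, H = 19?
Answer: 232/252745 ≈ 0.00091792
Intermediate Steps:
M = -5/6 (M = -90/108 = -90*1/108 = -5/6 ≈ -0.83333)
B = 1089 (B = (19 - 52)**2 = (-33)**2 = 1089)
a(K) = 97/232
1/(B + a(M)) = 1/(1089 + 97/232) = 1/(252745/232) = 232/252745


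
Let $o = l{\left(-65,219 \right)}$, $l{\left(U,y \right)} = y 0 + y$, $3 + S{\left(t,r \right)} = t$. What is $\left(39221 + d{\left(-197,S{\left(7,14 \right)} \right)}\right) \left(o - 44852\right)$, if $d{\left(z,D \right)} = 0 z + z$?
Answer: $-1741758192$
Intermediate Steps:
$S{\left(t,r \right)} = -3 + t$
$d{\left(z,D \right)} = z$ ($d{\left(z,D \right)} = 0 + z = z$)
$l{\left(U,y \right)} = y$ ($l{\left(U,y \right)} = 0 + y = y$)
$o = 219$
$\left(39221 + d{\left(-197,S{\left(7,14 \right)} \right)}\right) \left(o - 44852\right) = \left(39221 - 197\right) \left(219 - 44852\right) = 39024 \left(-44633\right) = -1741758192$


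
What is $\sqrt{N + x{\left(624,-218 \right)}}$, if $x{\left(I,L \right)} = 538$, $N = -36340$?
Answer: $9 i \sqrt{442} \approx 189.21 i$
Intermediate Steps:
$\sqrt{N + x{\left(624,-218 \right)}} = \sqrt{-36340 + 538} = \sqrt{-35802} = 9 i \sqrt{442}$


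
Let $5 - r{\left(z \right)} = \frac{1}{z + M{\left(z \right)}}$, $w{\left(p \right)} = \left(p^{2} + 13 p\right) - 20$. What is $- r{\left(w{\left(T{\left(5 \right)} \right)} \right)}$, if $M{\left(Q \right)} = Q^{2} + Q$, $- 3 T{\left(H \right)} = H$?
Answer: $- \frac{580919}{116200} \approx -4.9993$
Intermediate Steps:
$T{\left(H \right)} = - \frac{H}{3}$
$M{\left(Q \right)} = Q + Q^{2}$
$w{\left(p \right)} = -20 + p^{2} + 13 p$
$r{\left(z \right)} = 5 - \frac{1}{z + z \left(1 + z\right)}$
$- r{\left(w{\left(T{\left(5 \right)} \right)} \right)} = - \frac{-1 + 5 \left(-20 + \left(\left(- \frac{1}{3}\right) 5\right)^{2} + 13 \left(\left(- \frac{1}{3}\right) 5\right)\right)^{2} + 10 \left(-20 + \left(\left(- \frac{1}{3}\right) 5\right)^{2} + 13 \left(\left(- \frac{1}{3}\right) 5\right)\right)}{\left(-20 + \left(\left(- \frac{1}{3}\right) 5\right)^{2} + 13 \left(\left(- \frac{1}{3}\right) 5\right)\right) \left(2 + \left(-20 + \left(\left(- \frac{1}{3}\right) 5\right)^{2} + 13 \left(\left(- \frac{1}{3}\right) 5\right)\right)\right)} = - \frac{-1 + 5 \left(-20 + \left(- \frac{5}{3}\right)^{2} + 13 \left(- \frac{5}{3}\right)\right)^{2} + 10 \left(-20 + \left(- \frac{5}{3}\right)^{2} + 13 \left(- \frac{5}{3}\right)\right)}{\left(-20 + \left(- \frac{5}{3}\right)^{2} + 13 \left(- \frac{5}{3}\right)\right) \left(2 + \left(-20 + \left(- \frac{5}{3}\right)^{2} + 13 \left(- \frac{5}{3}\right)\right)\right)} = - \frac{-1 + 5 \left(-20 + \frac{25}{9} - \frac{65}{3}\right)^{2} + 10 \left(-20 + \frac{25}{9} - \frac{65}{3}\right)}{\left(-20 + \frac{25}{9} - \frac{65}{3}\right) \left(2 - \frac{350}{9}\right)} = - \frac{-1 + 5 \left(- \frac{350}{9}\right)^{2} + 10 \left(- \frac{350}{9}\right)}{\left(- \frac{350}{9}\right) \left(2 - \frac{350}{9}\right)} = - \frac{\left(-9\right) \left(-1 + 5 \cdot \frac{122500}{81} - \frac{3500}{9}\right)}{350 \left(- \frac{332}{9}\right)} = - \frac{\left(-9\right) \left(-9\right) \left(-1 + \frac{612500}{81} - \frac{3500}{9}\right)}{350 \cdot 332} = - \frac{\left(-9\right) \left(-9\right) 580919}{350 \cdot 332 \cdot 81} = \left(-1\right) \frac{580919}{116200} = - \frac{580919}{116200}$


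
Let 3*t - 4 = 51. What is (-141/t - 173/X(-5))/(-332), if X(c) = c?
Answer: -74/913 ≈ -0.081051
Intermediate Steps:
t = 55/3 (t = 4/3 + (1/3)*51 = 4/3 + 17 = 55/3 ≈ 18.333)
(-141/t - 173/X(-5))/(-332) = (-141/55/3 - 173/(-5))/(-332) = (-141*3/55 - 173*(-1/5))*(-1/332) = (-423/55 + 173/5)*(-1/332) = (296/11)*(-1/332) = -74/913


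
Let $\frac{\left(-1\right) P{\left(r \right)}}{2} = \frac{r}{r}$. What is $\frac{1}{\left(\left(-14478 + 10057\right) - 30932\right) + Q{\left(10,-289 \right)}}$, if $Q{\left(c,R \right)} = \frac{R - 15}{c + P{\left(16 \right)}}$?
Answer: $- \frac{1}{35391} \approx -2.8256 \cdot 10^{-5}$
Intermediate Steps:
$P{\left(r \right)} = -2$ ($P{\left(r \right)} = - 2 \frac{r}{r} = \left(-2\right) 1 = -2$)
$Q{\left(c,R \right)} = \frac{-15 + R}{-2 + c}$ ($Q{\left(c,R \right)} = \frac{R - 15}{c - 2} = \frac{-15 + R}{-2 + c}$)
$\frac{1}{\left(\left(-14478 + 10057\right) - 30932\right) + Q{\left(10,-289 \right)}} = \frac{1}{\left(\left(-14478 + 10057\right) - 30932\right) + \frac{-15 - 289}{-2 + 10}} = \frac{1}{\left(-4421 - 30932\right) + \frac{1}{8} \left(-304\right)} = \frac{1}{-35353 + \frac{1}{8} \left(-304\right)} = \frac{1}{-35353 - 38} = \frac{1}{-35391} = - \frac{1}{35391}$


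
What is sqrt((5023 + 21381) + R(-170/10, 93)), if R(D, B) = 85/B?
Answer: sqrt(228376101)/93 ≈ 162.50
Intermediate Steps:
sqrt((5023 + 21381) + R(-170/10, 93)) = sqrt((5023 + 21381) + 85/93) = sqrt(26404 + 85*(1/93)) = sqrt(26404 + 85/93) = sqrt(2455657/93) = sqrt(228376101)/93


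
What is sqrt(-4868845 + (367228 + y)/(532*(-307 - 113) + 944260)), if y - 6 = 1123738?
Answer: I*sqrt(158110036204058810)/180205 ≈ 2206.5*I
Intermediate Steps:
y = 1123744 (y = 6 + 1123738 = 1123744)
sqrt(-4868845 + (367228 + y)/(532*(-307 - 113) + 944260)) = sqrt(-4868845 + (367228 + 1123744)/(532*(-307 - 113) + 944260)) = sqrt(-4868845 + 1490972/(532*(-420) + 944260)) = sqrt(-4868845 + 1490972/(-223440 + 944260)) = sqrt(-4868845 + 1490972/720820) = sqrt(-4868845 + 1490972*(1/720820)) = sqrt(-4868845 + 372743/180205) = sqrt(-877389840482/180205) = I*sqrt(158110036204058810)/180205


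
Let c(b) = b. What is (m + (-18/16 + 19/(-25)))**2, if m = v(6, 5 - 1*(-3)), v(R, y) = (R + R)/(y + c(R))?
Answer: 2070721/1960000 ≈ 1.0565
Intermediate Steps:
v(R, y) = 2*R/(R + y) (v(R, y) = (R + R)/(y + R) = (2*R)/(R + y) = 2*R/(R + y))
m = 6/7 (m = 2*6/(6 + (5 - 1*(-3))) = 2*6/(6 + (5 + 3)) = 2*6/(6 + 8) = 2*6/14 = 2*6*(1/14) = 6/7 ≈ 0.85714)
(m + (-18/16 + 19/(-25)))**2 = (6/7 + (-18/16 + 19/(-25)))**2 = (6/7 + (-18*1/16 + 19*(-1/25)))**2 = (6/7 + (-9/8 - 19/25))**2 = (6/7 - 377/200)**2 = (-1439/1400)**2 = 2070721/1960000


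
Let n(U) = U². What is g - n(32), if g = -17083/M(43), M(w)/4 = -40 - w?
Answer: -322885/332 ≈ -972.54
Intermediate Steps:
M(w) = -160 - 4*w (M(w) = 4*(-40 - w) = -160 - 4*w)
g = 17083/332 (g = -17083/(-160 - 4*43) = -17083/(-160 - 172) = -17083/(-332) = -17083*(-1/332) = 17083/332 ≈ 51.455)
g - n(32) = 17083/332 - 1*32² = 17083/332 - 1*1024 = 17083/332 - 1024 = -322885/332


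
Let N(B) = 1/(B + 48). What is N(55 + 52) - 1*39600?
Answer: -6137999/155 ≈ -39600.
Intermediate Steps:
N(B) = 1/(48 + B)
N(55 + 52) - 1*39600 = 1/(48 + (55 + 52)) - 1*39600 = 1/(48 + 107) - 39600 = 1/155 - 39600 = -6137999/155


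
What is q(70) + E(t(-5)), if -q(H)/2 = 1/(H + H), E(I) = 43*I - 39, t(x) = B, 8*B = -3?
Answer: -15439/280 ≈ -55.139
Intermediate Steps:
B = -3/8 (B = (⅛)*(-3) = -3/8 ≈ -0.37500)
t(x) = -3/8
E(I) = -39 + 43*I
q(H) = -1/H (q(H) = -2/(H + H) = -2*1/(2*H) = -1/H)
q(70) + E(t(-5)) = -1/70 + (-39 + 43*(-3/8)) = -1*1/70 + (-39 - 129/8) = -1/70 - 441/8 = -15439/280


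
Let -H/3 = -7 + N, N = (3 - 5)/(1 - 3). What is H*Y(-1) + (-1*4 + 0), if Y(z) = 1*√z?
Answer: -4 + 18*I ≈ -4.0 + 18.0*I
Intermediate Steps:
Y(z) = √z
N = 1 (N = -2/(-2) = -2*(-½) = 1)
H = 18 (H = -3*(-7 + 1) = -3*(-6) = 18)
H*Y(-1) + (-1*4 + 0) = 18*√(-1) + (-1*4 + 0) = 18*I + (-4 + 0) = 18*I - 4 = -4 + 18*I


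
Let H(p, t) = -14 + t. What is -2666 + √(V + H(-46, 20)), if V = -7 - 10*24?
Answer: -2666 + I*√241 ≈ -2666.0 + 15.524*I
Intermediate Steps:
V = -247 (V = -7 - 240 = -247)
-2666 + √(V + H(-46, 20)) = -2666 + √(-247 + (-14 + 20)) = -2666 + √(-247 + 6) = -2666 + √(-241) = -2666 + I*√241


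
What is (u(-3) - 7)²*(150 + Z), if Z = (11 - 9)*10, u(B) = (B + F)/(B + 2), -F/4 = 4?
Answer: 24480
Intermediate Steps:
F = -16 (F = -4*4 = -16)
u(B) = (-16 + B)/(2 + B) (u(B) = (B - 16)/(B + 2) = (-16 + B)/(2 + B))
Z = 20 (Z = 2*10 = 20)
(u(-3) - 7)²*(150 + Z) = ((-16 - 3)/(2 - 3) - 7)²*(150 + 20) = (-19/(-1) - 7)²*170 = (-1*(-19) - 7)²*170 = (19 - 7)²*170 = 12²*170 = 144*170 = 24480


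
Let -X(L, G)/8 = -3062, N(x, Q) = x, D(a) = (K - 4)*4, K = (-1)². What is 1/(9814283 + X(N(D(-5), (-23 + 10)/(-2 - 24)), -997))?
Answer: 1/9838779 ≈ 1.0164e-7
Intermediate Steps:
K = 1
D(a) = -12 (D(a) = (1 - 4)*4 = -3*4 = -12)
X(L, G) = 24496 (X(L, G) = -8*(-3062) = 24496)
1/(9814283 + X(N(D(-5), (-23 + 10)/(-2 - 24)), -997)) = 1/(9814283 + 24496) = 1/9838779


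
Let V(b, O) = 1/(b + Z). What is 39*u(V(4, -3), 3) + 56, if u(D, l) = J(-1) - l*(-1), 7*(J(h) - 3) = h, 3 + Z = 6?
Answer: 1991/7 ≈ 284.43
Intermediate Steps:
Z = 3 (Z = -3 + 6 = 3)
J(h) = 3 + h/7
V(b, O) = 1/(3 + b) (V(b, O) = 1/(b + 3) = 1/(3 + b))
u(D, l) = 20/7 + l (u(D, l) = (3 + (⅐)*(-1)) - l*(-1) = (3 - ⅐) - (-1)*l = 20/7 + l)
39*u(V(4, -3), 3) + 56 = 39*(20/7 + 3) + 56 = 39*(41/7) + 56 = 1599/7 + 56 = 1991/7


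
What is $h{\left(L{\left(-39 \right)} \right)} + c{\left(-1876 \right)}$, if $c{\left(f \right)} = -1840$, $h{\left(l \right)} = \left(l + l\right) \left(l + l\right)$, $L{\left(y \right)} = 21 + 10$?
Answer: $2004$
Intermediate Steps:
$L{\left(y \right)} = 31$
$h{\left(l \right)} = 4 l^{2}$ ($h{\left(l \right)} = 2 l 2 l = 4 l^{2}$)
$h{\left(L{\left(-39 \right)} \right)} + c{\left(-1876 \right)} = 4 \cdot 31^{2} - 1840 = 4 \cdot 961 - 1840 = 3844 - 1840 = 2004$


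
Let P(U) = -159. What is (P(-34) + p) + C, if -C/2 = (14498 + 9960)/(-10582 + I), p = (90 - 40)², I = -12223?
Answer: 53435421/22805 ≈ 2343.1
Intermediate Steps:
p = 2500 (p = 50² = 2500)
C = 48916/22805 (C = -2*(14498 + 9960)/(-10582 - 12223) = -48916/(-22805) = -48916*(-1)/22805 = -2*(-24458/22805) = 48916/22805 ≈ 2.1450)
(P(-34) + p) + C = (-159 + 2500) + 48916/22805 = 2341 + 48916/22805 = 53435421/22805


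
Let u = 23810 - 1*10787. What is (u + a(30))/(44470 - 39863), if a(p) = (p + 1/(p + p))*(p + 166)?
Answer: 16682/4065 ≈ 4.1038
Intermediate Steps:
u = 13023 (u = 23810 - 10787 = 13023)
a(p) = (166 + p)*(p + 1/(2*p)) (a(p) = (p + 1/(2*p))*(166 + p) = (166 + p)*(p + 1/(2*p)))
(u + a(30))/(44470 - 39863) = (13023 + (½ + 30² + 83/30 + 166*30))/(44470 - 39863) = (13023 + (½ + 900 + 83*(1/30) + 4980))/4607 = (13023 + (½ + 900 + 83/30 + 4980))*(1/4607) = (13023 + 88249/15)*(1/4607) = (283594/15)*(1/4607) = 16682/4065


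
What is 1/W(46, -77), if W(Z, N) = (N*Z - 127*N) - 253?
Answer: 1/5984 ≈ 0.00016711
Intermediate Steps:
W(Z, N) = -253 - 127*N + N*Z (W(Z, N) = (-127*N + N*Z) - 253 = -253 - 127*N + N*Z)
1/W(46, -77) = 1/(-253 - 127*(-77) - 77*46) = 1/(-253 + 9779 - 3542) = 1/5984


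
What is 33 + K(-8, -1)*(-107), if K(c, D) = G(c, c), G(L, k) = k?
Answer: 889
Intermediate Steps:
K(c, D) = c
33 + K(-8, -1)*(-107) = 33 - 8*(-107) = 33 + 856 = 889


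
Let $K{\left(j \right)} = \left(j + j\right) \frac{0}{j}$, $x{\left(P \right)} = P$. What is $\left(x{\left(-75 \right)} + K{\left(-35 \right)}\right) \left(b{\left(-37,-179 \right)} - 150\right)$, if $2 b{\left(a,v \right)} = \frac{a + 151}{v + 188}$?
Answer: $10775$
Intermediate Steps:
$b{\left(a,v \right)} = \frac{151 + a}{2 \left(188 + v\right)}$ ($b{\left(a,v \right)} = \frac{\left(a + 151\right) \frac{1}{v + 188}}{2} = \frac{\left(151 + a\right) \frac{1}{188 + v}}{2} = \frac{\frac{1}{188 + v} \left(151 + a\right)}{2} = \frac{151 + a}{2 \left(188 + v\right)}$)
$K{\left(j \right)} = 0$ ($K{\left(j \right)} = 2 j 0 = 0$)
$\left(x{\left(-75 \right)} + K{\left(-35 \right)}\right) \left(b{\left(-37,-179 \right)} - 150\right) = \left(-75 + 0\right) \left(\frac{151 - 37}{2 \left(188 - 179\right)} - 150\right) = - 75 \left(\frac{1}{2} \cdot \frac{1}{9} \cdot 114 - 150\right) = - 75 \left(\frac{19}{3} - 150\right) = \left(-75\right) \left(- \frac{431}{3}\right) = 10775$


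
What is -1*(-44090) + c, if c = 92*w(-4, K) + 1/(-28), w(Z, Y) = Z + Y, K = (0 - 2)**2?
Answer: 1234519/28 ≈ 44090.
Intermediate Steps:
K = 4 (K = (-2)**2 = 4)
w(Z, Y) = Y + Z
c = -1/28 (c = 92*(4 - 4) + 1/(-28) = 92*0 - 1/28 = 0 - 1/28 = -1/28 ≈ -0.035714)
-1*(-44090) + c = -1*(-44090) - 1/28 = 44090 - 1/28 = 1234519/28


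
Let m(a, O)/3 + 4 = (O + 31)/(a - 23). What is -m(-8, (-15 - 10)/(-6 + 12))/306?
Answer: 905/18972 ≈ 0.047702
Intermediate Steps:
m(a, O) = -12 + 3*(31 + O)/(-23 + a) (m(a, O) = -12 + 3*((O + 31)/(a - 23)) = -12 + 3*((31 + O)/(-23 + a)) = -12 + 3*(31 + O)/(-23 + a))
-m(-8, (-15 - 10)/(-6 + 12))/306 = -3*(123 + (-15 - 10)/(-6 + 12) - 4*(-8))/(-23 - 8)/306 = -3*(123 - 25/6 + 32)/(-31)*(1/306) = -3*(-1)*(123 - 25*⅙ + 32)/31*(1/306) = -3*(-1)*(123 - 25/6 + 32)/31*(1/306) = -3*(-1)*905/(31*6)*(1/306) = -1*(-905/62)*(1/306) = (905/62)*(1/306) = 905/18972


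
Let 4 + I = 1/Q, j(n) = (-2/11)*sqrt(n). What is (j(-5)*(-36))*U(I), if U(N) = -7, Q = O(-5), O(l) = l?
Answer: -504*I*sqrt(5)/11 ≈ -102.45*I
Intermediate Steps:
Q = -5
j(n) = -2*sqrt(n)/11 (j(n) = (-2*1/11)*sqrt(n) = -2*sqrt(n)/11)
I = -21/5 (I = -4 + 1/(-5) = -4 - 1/5 = -21/5 ≈ -4.2000)
(j(-5)*(-36))*U(I) = (-2*I*sqrt(5)/11*(-36))*(-7) = (72*I*sqrt(5)/11)*(-7) = -504*I*sqrt(5)/11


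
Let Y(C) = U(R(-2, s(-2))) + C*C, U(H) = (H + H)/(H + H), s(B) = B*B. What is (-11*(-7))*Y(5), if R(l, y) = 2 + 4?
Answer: 2002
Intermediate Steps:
s(B) = B²
R(l, y) = 6
U(H) = 1 (U(H) = (2*H)/((2*H)) = (2*H)*(1/(2*H)) = 1)
Y(C) = 1 + C² (Y(C) = 1 + C*C = 1 + C²)
(-11*(-7))*Y(5) = (-11*(-7))*(1 + 5²) = 77*(1 + 25) = 77*26 = 2002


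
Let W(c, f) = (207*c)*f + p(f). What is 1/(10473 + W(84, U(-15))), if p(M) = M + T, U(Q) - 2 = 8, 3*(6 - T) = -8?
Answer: 3/553115 ≈ 5.4238e-6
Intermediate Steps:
T = 26/3 (T = 6 - ⅓*(-8) = 6 + 8/3 = 26/3 ≈ 8.6667)
U(Q) = 10 (U(Q) = 2 + 8 = 10)
p(M) = 26/3 + M (p(M) = M + 26/3 = 26/3 + M)
W(c, f) = 26/3 + f + 207*c*f (W(c, f) = (207*c)*f + (26/3 + f) = 207*c*f + (26/3 + f) = 26/3 + f + 207*c*f)
1/(10473 + W(84, U(-15))) = 1/(10473 + (26/3 + 10 + 207*84*10)) = 1/(10473 + (26/3 + 10 + 173880)) = 1/(10473 + 521696/3) = 1/(553115/3) = 3/553115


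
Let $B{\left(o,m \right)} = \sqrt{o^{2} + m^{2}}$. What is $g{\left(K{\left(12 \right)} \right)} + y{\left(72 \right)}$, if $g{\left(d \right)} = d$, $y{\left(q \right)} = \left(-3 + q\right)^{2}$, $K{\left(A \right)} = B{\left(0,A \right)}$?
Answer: $4773$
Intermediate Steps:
$B{\left(o,m \right)} = \sqrt{m^{2} + o^{2}}$
$K{\left(A \right)} = \sqrt{A^{2}}$ ($K{\left(A \right)} = \sqrt{A^{2} + 0^{2}} = \sqrt{A^{2} + 0} = \sqrt{A^{2}}$)
$g{\left(K{\left(12 \right)} \right)} + y{\left(72 \right)} = \sqrt{12^{2}} + \left(-3 + 72\right)^{2} = \sqrt{144} + 69^{2} = 12 + 4761 = 4773$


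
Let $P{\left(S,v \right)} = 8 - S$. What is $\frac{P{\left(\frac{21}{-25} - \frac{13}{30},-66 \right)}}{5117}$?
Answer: $\frac{1391}{767550} \approx 0.0018123$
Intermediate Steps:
$\frac{P{\left(\frac{21}{-25} - \frac{13}{30},-66 \right)}}{5117} = \frac{8 - \left(\frac{21}{-25} - \frac{13}{30}\right)}{5117} = \left(8 - \left(21 \left(- \frac{1}{25}\right) - \frac{13}{30}\right)\right) \frac{1}{5117} = \left(8 - \left(- \frac{21}{25} - \frac{13}{30}\right)\right) \frac{1}{5117} = \left(8 - - \frac{191}{150}\right) \frac{1}{5117} = \left(8 + \frac{191}{150}\right) \frac{1}{5117} = \frac{1391}{150} \cdot \frac{1}{5117} = \frac{1391}{767550}$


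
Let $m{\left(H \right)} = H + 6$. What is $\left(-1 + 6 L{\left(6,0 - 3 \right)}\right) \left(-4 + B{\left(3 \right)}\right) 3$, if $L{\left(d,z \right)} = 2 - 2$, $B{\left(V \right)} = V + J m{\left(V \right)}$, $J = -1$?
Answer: $30$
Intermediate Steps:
$m{\left(H \right)} = 6 + H$
$B{\left(V \right)} = -6$ ($B{\left(V \right)} = V - \left(6 + V\right) = -6$)
$L{\left(d,z \right)} = 0$ ($L{\left(d,z \right)} = 2 - 2 = 0$)
$\left(-1 + 6 L{\left(6,0 - 3 \right)}\right) \left(-4 + B{\left(3 \right)}\right) 3 = \left(-1 + 6 \cdot 0\right) \left(-4 - 6\right) 3 = \left(-1 + 0\right) \left(\left(-10\right) 3\right) = \left(-1\right) \left(-30\right) = 30$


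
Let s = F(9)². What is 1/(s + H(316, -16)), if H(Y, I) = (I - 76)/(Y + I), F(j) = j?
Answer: 75/6052 ≈ 0.012393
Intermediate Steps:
H(Y, I) = (-76 + I)/(I + Y)
s = 81 (s = 9² = 81)
1/(s + H(316, -16)) = 1/(81 + (-76 - 16)/(-16 + 316)) = 1/(81 - 92/300) = 1/(81 + (1/300)*(-92)) = 1/(81 - 23/75) = 1/(6052/75) = 75/6052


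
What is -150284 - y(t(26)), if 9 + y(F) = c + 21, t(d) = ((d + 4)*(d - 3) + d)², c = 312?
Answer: -150608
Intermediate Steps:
t(d) = (d + (-3 + d)*(4 + d))² (t(d) = ((4 + d)*(-3 + d) + d)² = ((-3 + d)*(4 + d) + d)² = (d + (-3 + d)*(4 + d))²)
y(F) = 324 (y(F) = -9 + (312 + 21) = -9 + 333 = 324)
-150284 - y(t(26)) = -150284 - 1*324 = -150284 - 324 = -150608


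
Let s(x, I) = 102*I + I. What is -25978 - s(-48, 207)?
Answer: -47299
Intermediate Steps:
s(x, I) = 103*I
-25978 - s(-48, 207) = -25978 - 103*207 = -25978 - 1*21321 = -25978 - 21321 = -47299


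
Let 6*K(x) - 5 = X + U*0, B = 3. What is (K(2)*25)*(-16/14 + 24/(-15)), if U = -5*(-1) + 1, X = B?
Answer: -640/7 ≈ -91.429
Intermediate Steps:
X = 3
U = 6 (U = 5 + 1 = 6)
K(x) = 4/3 (K(x) = ⅚ + (3 + 6*0)/6 = ⅚ + (3 + 0)/6 = ⅚ + (⅙)*3 = ⅚ + ½ = 4/3)
(K(2)*25)*(-16/14 + 24/(-15)) = ((4/3)*25)*(-16/14 + 24/(-15)) = 100*(-16*1/14 + 24*(-1/15))/3 = 100*(-8/7 - 8/5)/3 = (100/3)*(-96/35) = -640/7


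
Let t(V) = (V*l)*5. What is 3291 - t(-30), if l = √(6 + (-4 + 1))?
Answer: 3291 + 150*√3 ≈ 3550.8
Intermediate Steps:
l = √3 (l = √(6 - 3) = √3 ≈ 1.7320)
t(V) = 5*V*√3 (t(V) = (V*√3)*5 = 5*V*√3)
3291 - t(-30) = 3291 - 5*(-30)*√3 = 3291 - (-150)*√3 = 3291 + 150*√3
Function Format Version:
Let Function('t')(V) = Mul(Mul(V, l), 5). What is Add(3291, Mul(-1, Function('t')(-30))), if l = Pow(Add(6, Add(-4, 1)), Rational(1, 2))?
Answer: Add(3291, Mul(150, Pow(3, Rational(1, 2)))) ≈ 3550.8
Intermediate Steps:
l = Pow(3, Rational(1, 2)) (l = Pow(Add(6, -3), Rational(1, 2)) = Pow(3, Rational(1, 2)) ≈ 1.7320)
Function('t')(V) = Mul(5, V, Pow(3, Rational(1, 2))) (Function('t')(V) = Mul(Mul(V, Pow(3, Rational(1, 2))), 5) = Mul(5, V, Pow(3, Rational(1, 2))))
Add(3291, Mul(-1, Function('t')(-30))) = Add(3291, Mul(-1, Mul(5, -30, Pow(3, Rational(1, 2))))) = Add(3291, Mul(-1, Mul(-150, Pow(3, Rational(1, 2))))) = Add(3291, Mul(150, Pow(3, Rational(1, 2))))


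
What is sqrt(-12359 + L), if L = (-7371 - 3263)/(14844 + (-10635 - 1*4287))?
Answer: 2*I*sqrt(27501)/3 ≈ 110.56*I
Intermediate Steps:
L = 409/3 (L = -10634/(14844 + (-10635 - 4287)) = -10634/(14844 - 14922) = -10634/(-78) = -10634*(-1/78) = 409/3 ≈ 136.33)
sqrt(-12359 + L) = sqrt(-12359 + 409/3) = sqrt(-36668/3) = 2*I*sqrt(27501)/3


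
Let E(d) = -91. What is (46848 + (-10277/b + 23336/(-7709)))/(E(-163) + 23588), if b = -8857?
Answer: 3198589000265/1604342569661 ≈ 1.9937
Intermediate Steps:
(46848 + (-10277/b + 23336/(-7709)))/(E(-163) + 23588) = (46848 + (-10277/(-8857) + 23336/(-7709)))/(-91 + 23588) = (46848 + (-10277*(-1/8857) + 23336*(-1/7709)))/23497 = (46848 + (10277/8857 - 23336/7709))*(1/23497) = (46848 - 127461559/68278613)*(1/23497) = (3198589000265/68278613)*(1/23497) = 3198589000265/1604342569661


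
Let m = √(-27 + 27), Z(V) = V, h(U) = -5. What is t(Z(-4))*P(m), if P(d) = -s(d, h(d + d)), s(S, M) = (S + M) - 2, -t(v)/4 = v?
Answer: 112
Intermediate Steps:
t(v) = -4*v
s(S, M) = -2 + M + S (s(S, M) = (M + S) - 2 = -2 + M + S)
m = 0 (m = √0 = 0)
P(d) = 7 - d (P(d) = -(-2 - 5 + d) = -(-7 + d) = 7 - d)
t(Z(-4))*P(m) = (-4*(-4))*(7 - 1*0) = 16*(7 + 0) = 16*7 = 112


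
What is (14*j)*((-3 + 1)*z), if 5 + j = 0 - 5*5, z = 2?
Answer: 1680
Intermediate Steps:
j = -30 (j = -5 + (0 - 5*5) = -5 + (0 - 25) = -5 - 25 = -30)
(14*j)*((-3 + 1)*z) = (14*(-30))*((-3 + 1)*2) = -(-840)*2 = -420*(-4) = 1680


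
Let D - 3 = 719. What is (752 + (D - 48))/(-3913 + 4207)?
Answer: 713/147 ≈ 4.8503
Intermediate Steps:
D = 722 (D = 3 + 719 = 722)
(752 + (D - 48))/(-3913 + 4207) = (752 + (722 - 48))/(-3913 + 4207) = (752 + 674)/294 = 1426*(1/294) = 713/147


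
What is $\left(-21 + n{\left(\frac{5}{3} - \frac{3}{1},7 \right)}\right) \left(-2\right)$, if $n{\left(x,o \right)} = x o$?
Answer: $\frac{182}{3} \approx 60.667$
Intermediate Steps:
$n{\left(x,o \right)} = o x$
$\left(-21 + n{\left(\frac{5}{3} - \frac{3}{1},7 \right)}\right) \left(-2\right) = \left(-21 + 7 \left(\frac{5}{3} - \frac{3}{1}\right)\right) \left(-2\right) = \left(-21 + 7 \left(5 \cdot \frac{1}{3} - 3\right)\right) \left(-2\right) = \left(-21 + 7 \left(\frac{5}{3} - 3\right)\right) \left(-2\right) = \left(-21 + 7 \left(- \frac{4}{3}\right)\right) \left(-2\right) = \left(-21 - \frac{28}{3}\right) \left(-2\right) = \left(- \frac{91}{3}\right) \left(-2\right) = \frac{182}{3}$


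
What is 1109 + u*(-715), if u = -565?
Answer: 405084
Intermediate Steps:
1109 + u*(-715) = 1109 - 565*(-715) = 1109 + 403975 = 405084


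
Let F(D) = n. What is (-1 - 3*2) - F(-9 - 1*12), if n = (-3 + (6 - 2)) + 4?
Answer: -12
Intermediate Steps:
n = 5 (n = (-3 + 4) + 4 = 1 + 4 = 5)
F(D) = 5
(-1 - 3*2) - F(-9 - 1*12) = (-1 - 3*2) - 1*5 = (-1 - 6) - 5 = -7 - 5 = -12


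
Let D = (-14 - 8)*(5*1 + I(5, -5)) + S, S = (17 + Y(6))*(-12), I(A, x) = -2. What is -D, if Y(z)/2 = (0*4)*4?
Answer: 270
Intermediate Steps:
Y(z) = 0 (Y(z) = 2*((0*4)*4) = 2*(0*4) = 2*0 = 0)
S = -204 (S = (17 + 0)*(-12) = 17*(-12) = -204)
D = -270 (D = (-14 - 8)*(5*1 - 2) - 204 = -22*(5 - 2) - 204 = -22*3 - 204 = -66 - 204 = -270)
-D = -1*(-270) = 270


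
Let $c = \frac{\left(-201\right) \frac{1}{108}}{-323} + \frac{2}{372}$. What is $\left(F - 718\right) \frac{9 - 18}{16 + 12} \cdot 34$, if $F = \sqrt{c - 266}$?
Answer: $\frac{54927}{7} - \frac{3 i \sqrt{960051176149}}{16492} \approx 7846.7 - 178.24 i$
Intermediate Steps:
$c = \frac{4015}{360468}$ ($c = \left(-201\right) \frac{1}{108} \left(- \frac{1}{323}\right) + 2 \cdot \frac{1}{372} = \left(- \frac{67}{36}\right) \left(- \frac{1}{323}\right) + \frac{1}{186} = \frac{67}{11628} + \frac{1}{186} = \frac{4015}{360468} \approx 0.011138$)
$F = \frac{i \sqrt{960051176149}}{60078}$ ($F = \sqrt{\frac{4015}{360468} - 266} = \sqrt{- \frac{95880473}{360468}} = \frac{i \sqrt{960051176149}}{60078} \approx 16.309 i$)
$\left(F - 718\right) \frac{9 - 18}{16 + 12} \cdot 34 = \left(\frac{i \sqrt{960051176149}}{60078} - 718\right) \frac{9 - 18}{16 + 12} \cdot 34 = \left(-718 + \frac{i \sqrt{960051176149}}{60078}\right) - \frac{9}{28} \cdot 34 = \left(-718 + \frac{i \sqrt{960051176149}}{60078}\right) \left(-9\right) \frac{1}{28} \cdot 34 = \left(-718 + \frac{i \sqrt{960051176149}}{60078}\right) \left(\left(- \frac{9}{28}\right) 34\right) = \left(-718 + \frac{i \sqrt{960051176149}}{60078}\right) \left(- \frac{153}{14}\right) = \frac{54927}{7} - \frac{3 i \sqrt{960051176149}}{16492}$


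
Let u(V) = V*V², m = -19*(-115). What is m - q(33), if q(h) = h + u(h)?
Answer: -33785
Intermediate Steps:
m = 2185
u(V) = V³
q(h) = h + h³
m - q(33) = 2185 - (33 + 33³) = 2185 - (33 + 35937) = 2185 - 1*35970 = 2185 - 35970 = -33785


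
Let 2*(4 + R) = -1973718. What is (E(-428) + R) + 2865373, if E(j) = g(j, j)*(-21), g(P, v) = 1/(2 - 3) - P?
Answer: 1869543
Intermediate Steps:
R = -986863 (R = -4 + (½)*(-1973718) = -4 - 986859 = -986863)
g(P, v) = -1 - P (g(P, v) = 1/(-1) - P = -1 - P)
E(j) = 21 + 21*j (E(j) = (-1 - j)*(-21) = 21 + 21*j)
(E(-428) + R) + 2865373 = ((21 + 21*(-428)) - 986863) + 2865373 = ((21 - 8988) - 986863) + 2865373 = (-8967 - 986863) + 2865373 = -995830 + 2865373 = 1869543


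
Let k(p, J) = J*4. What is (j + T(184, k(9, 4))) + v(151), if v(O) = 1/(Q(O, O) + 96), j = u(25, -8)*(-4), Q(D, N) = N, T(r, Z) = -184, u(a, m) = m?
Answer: -37543/247 ≈ -152.00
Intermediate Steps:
k(p, J) = 4*J
j = 32 (j = -8*(-4) = 32)
v(O) = 1/(96 + O) (v(O) = 1/(O + 96) = 1/(96 + O))
(j + T(184, k(9, 4))) + v(151) = (32 - 184) + 1/(96 + 151) = -152 + 1/247 = -37543/247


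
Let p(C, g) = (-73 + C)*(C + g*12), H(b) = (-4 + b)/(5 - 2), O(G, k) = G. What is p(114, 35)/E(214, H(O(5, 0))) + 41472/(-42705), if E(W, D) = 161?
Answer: 103145142/763945 ≈ 135.02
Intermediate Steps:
H(b) = -4/3 + b/3 (H(b) = (-4 + b)/3 = (-4 + b)*(⅓) = -4/3 + b/3)
p(C, g) = (-73 + C)*(C + 12*g)
p(114, 35)/E(214, H(O(5, 0))) + 41472/(-42705) = (114² - 876*35 - 73*114 + 12*114*35)/161 + 41472/(-42705) = (12996 - 30660 - 8322 + 47880)*(1/161) + 41472*(-1/42705) = 21894*(1/161) - 4608/4745 = 21894/161 - 4608/4745 = 103145142/763945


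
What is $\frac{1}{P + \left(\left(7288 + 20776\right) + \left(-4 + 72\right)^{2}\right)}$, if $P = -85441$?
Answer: $- \frac{1}{52753} \approx -1.8956 \cdot 10^{-5}$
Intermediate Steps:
$\frac{1}{P + \left(\left(7288 + 20776\right) + \left(-4 + 72\right)^{2}\right)} = \frac{1}{-85441 + \left(\left(7288 + 20776\right) + \left(-4 + 72\right)^{2}\right)} = \frac{1}{-85441 + \left(28064 + 68^{2}\right)} = \frac{1}{-85441 + \left(28064 + 4624\right)} = \frac{1}{-85441 + 32688} = \frac{1}{-52753} = - \frac{1}{52753}$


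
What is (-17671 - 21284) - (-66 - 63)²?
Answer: -55596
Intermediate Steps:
(-17671 - 21284) - (-66 - 63)² = -38955 - 1*(-129)² = -38955 - 1*16641 = -38955 - 16641 = -55596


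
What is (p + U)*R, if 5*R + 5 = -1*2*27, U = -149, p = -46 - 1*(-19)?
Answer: 10384/5 ≈ 2076.8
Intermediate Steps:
p = -27 (p = -46 + 19 = -27)
R = -59/5 (R = -1 + (-1*2*27)/5 = -1 + (-2*27)/5 = -1 + (1/5)*(-54) = -1 - 54/5 = -59/5 ≈ -11.800)
(p + U)*R = (-27 - 149)*(-59/5) = -176*(-59/5) = 10384/5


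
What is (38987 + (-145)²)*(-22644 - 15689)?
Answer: -2300439996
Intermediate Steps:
(38987 + (-145)²)*(-22644 - 15689) = (38987 + 21025)*(-38333) = 60012*(-38333) = -2300439996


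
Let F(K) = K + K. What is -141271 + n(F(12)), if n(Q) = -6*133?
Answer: -142069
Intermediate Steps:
F(K) = 2*K
n(Q) = -798
-141271 + n(F(12)) = -141271 - 798 = -142069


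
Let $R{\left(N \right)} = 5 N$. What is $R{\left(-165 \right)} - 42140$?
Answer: $-42965$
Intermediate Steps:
$R{\left(-165 \right)} - 42140 = 5 \left(-165\right) - 42140 = -825 - 42140 = -42965$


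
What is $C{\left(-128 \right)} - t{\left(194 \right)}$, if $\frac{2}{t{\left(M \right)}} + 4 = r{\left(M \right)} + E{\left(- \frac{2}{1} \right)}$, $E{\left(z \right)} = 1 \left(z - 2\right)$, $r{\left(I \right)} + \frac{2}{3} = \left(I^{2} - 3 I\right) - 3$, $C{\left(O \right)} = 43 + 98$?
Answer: $\frac{15668901}{111127} \approx 141.0$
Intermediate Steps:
$C{\left(O \right)} = 141$
$r{\left(I \right)} = - \frac{11}{3} + I^{2} - 3 I$ ($r{\left(I \right)} = - \frac{2}{3} - \left(3 - I^{2} + 3 I\right) = - \frac{11}{3} + I^{2} - 3 I$)
$E{\left(z \right)} = -2 + z$ ($E{\left(z \right)} = 1 \left(-2 + z\right) = -2 + z$)
$t{\left(M \right)} = \frac{2}{- \frac{35}{3} + M^{2} - 3 M}$ ($t{\left(M \right)} = \frac{2}{-4 - \left(\frac{17}{3} + 2 - M^{2} + 3 M\right)} = \frac{2}{-4 - \left(\frac{23}{3} - M^{2} + 3 M\right)} = \frac{2}{- \frac{35}{3} + M^{2} - 3 M}$)
$C{\left(-128 \right)} - t{\left(194 \right)} = 141 - \frac{6}{-35 - 1746 + 3 \cdot 194^{2}} = 141 - \frac{6}{-35 - 1746 + 3 \cdot 37636} = 141 - \frac{6}{-35 - 1746 + 112908} = 141 - \frac{6}{111127} = \frac{15668901}{111127}$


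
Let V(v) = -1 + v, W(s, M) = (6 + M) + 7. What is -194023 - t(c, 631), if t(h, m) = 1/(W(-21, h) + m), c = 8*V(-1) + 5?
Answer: -122816560/633 ≈ -1.9402e+5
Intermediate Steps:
W(s, M) = 13 + M
c = -11 (c = 8*(-1 - 1) + 5 = 8*(-2) + 5 = -16 + 5 = -11)
t(h, m) = 1/(13 + h + m) (t(h, m) = 1/((13 + h) + m) = 1/(13 + h + m))
-194023 - t(c, 631) = -194023 - 1/(13 - 11 + 631) = -194023 - 1/633 = -122816560/633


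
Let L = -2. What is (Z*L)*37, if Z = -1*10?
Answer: 740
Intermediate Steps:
Z = -10
(Z*L)*37 = -10*(-2)*37 = 20*37 = 740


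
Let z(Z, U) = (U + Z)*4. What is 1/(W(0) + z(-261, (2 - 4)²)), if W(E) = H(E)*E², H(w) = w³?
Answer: -1/1028 ≈ -0.00097276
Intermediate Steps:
W(E) = E⁵ (W(E) = E³*E² = E⁵)
z(Z, U) = 4*U + 4*Z
1/(W(0) + z(-261, (2 - 4)²)) = 1/(0⁵ + (4*(2 - 4)² + 4*(-261))) = 1/(0 + (4*(-2)² - 1044)) = 1/(0 + (4*4 - 1044)) = 1/(0 + (16 - 1044)) = 1/(0 - 1028) = 1/(-1028) = -1/1028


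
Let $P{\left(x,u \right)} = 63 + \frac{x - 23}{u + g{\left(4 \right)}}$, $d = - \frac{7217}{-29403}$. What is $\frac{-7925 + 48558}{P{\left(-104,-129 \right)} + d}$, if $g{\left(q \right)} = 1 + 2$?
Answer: $\frac{16726249386}{26449393} \approx 632.39$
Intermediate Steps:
$g{\left(q \right)} = 3$
$d = \frac{7217}{29403}$ ($d = \left(-7217\right) \left(- \frac{1}{29403}\right) = \frac{7217}{29403} \approx 0.24545$)
$P{\left(x,u \right)} = 63 + \frac{-23 + x}{3 + u}$ ($P{\left(x,u \right)} = 63 + \frac{x - 23}{u + 3} = 63 + \frac{-23 + x}{3 + u}$)
$\frac{-7925 + 48558}{P{\left(-104,-129 \right)} + d} = \frac{-7925 + 48558}{\frac{166 - 104 + 63 \left(-129\right)}{3 - 129} + \frac{7217}{29403}} = \frac{40633}{\frac{166 - 104 - 8127}{-126} + \frac{7217}{29403}} = \frac{40633}{\left(- \frac{1}{126}\right) \left(-8065\right) + \frac{7217}{29403}} = \frac{40633}{\frac{8065}{126} + \frac{7217}{29403}} = \frac{40633}{\frac{26449393}{411642}} = 40633 \cdot \frac{411642}{26449393} = \frac{16726249386}{26449393}$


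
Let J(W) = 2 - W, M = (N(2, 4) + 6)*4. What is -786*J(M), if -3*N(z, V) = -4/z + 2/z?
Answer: 18340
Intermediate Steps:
N(z, V) = 2/(3*z) (N(z, V) = -(-4/z + 2/z)/3 = -(-2)/(3*z) = 2/(3*z))
M = 76/3 (M = ((2/3)/2 + 6)*4 = ((2/3)*(1/2) + 6)*4 = (1/3 + 6)*4 = (19/3)*4 = 76/3 ≈ 25.333)
-786*J(M) = -786*(2 - 1*76/3) = -786*(2 - 76/3) = -786*(-70/3) = 18340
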